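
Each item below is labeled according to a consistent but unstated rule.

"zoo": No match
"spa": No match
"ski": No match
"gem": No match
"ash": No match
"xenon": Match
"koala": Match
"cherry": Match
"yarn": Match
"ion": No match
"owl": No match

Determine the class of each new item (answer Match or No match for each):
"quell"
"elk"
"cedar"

The simplest hypothesis consistent with all the labels is: length ≥ 4.
"quell" — length 5, hence Match.
"elk" — length 3, hence No match.
"cedar" — length 5, hence Match.

Match, No match, Match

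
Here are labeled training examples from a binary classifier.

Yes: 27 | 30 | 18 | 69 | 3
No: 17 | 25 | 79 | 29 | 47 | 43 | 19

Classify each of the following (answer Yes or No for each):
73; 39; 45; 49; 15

The pattern is that an item is 'Yes' exactly when: multiple of 3.
No: 73, since 73 = 3·24 + 1.
Yes: 39, since 39 = 3·13.
Yes: 45, since 45 = 3·15.
No: 49, since 49 = 3·16 + 1.
Yes: 15, since 15 = 3·5.

No, Yes, Yes, No, Yes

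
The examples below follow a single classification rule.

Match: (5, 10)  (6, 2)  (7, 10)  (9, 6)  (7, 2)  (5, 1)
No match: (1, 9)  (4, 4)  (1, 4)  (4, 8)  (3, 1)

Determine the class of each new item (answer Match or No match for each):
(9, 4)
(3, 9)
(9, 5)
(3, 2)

Match, No match, Match, No match

The simplest hypothesis consistent with all the labels is: first ≥ 5.
(9, 4) — first 9, hence Match. (3, 9) — first 3, hence No match. (9, 5) — first 9, hence Match. (3, 2) — first 3, hence No match.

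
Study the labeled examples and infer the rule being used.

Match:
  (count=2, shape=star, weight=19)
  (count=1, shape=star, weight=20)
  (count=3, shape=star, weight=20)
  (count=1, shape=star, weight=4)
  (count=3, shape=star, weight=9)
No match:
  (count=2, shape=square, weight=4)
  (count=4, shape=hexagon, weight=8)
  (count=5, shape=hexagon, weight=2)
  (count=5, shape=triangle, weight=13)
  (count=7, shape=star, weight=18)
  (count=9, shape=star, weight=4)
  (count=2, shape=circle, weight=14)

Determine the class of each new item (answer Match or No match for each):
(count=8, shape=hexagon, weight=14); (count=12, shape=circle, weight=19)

One predicate separates the groups cleanly: shape is star AND count ≤ 3.
No match: (count=8, shape=hexagon, weight=14), since shape is hexagon, count = 8. No match: (count=12, shape=circle, weight=19), since shape is circle, count = 12.

No match, No match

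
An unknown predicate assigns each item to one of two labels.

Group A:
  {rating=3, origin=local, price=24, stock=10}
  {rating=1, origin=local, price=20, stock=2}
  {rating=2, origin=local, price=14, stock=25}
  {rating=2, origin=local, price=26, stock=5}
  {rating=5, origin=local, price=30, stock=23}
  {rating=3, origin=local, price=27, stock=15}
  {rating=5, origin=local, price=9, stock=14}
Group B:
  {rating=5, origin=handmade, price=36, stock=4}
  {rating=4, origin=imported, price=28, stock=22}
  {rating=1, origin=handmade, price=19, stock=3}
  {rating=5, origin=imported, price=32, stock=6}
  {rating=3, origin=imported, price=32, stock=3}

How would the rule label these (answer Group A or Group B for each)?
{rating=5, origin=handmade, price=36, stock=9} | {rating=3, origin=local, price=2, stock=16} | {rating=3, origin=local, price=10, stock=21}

Group B, Group A, Group A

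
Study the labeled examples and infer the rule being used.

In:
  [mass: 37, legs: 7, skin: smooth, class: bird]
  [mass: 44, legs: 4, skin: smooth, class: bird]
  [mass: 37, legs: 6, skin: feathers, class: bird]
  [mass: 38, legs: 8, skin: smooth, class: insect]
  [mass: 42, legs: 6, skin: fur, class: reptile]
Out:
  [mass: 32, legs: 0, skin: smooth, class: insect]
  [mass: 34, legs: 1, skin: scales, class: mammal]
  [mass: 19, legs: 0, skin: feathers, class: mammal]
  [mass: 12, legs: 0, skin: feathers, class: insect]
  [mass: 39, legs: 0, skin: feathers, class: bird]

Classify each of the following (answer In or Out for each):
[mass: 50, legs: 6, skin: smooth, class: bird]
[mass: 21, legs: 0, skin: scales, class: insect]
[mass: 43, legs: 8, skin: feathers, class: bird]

In, Out, In

One predicate separates the groups cleanly: legs ≥ 4.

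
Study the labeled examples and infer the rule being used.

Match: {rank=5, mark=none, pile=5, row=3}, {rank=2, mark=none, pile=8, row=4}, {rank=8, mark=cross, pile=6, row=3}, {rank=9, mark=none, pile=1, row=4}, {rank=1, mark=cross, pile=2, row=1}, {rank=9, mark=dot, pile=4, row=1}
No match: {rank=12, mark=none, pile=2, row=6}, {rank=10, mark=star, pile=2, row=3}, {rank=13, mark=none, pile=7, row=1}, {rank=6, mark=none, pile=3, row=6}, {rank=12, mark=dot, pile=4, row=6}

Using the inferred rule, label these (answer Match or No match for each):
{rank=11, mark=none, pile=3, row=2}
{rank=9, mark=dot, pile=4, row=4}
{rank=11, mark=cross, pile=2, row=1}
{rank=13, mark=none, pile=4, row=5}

No match, Match, No match, No match

The pattern is that an item is 'Match' exactly when: rank ≤ 9 AND row ≤ 4.
No match: {rank=11, mark=none, pile=3, row=2}, since rank = 11, row = 2. Match: {rank=9, mark=dot, pile=4, row=4}, since rank = 9, row = 4. No match: {rank=11, mark=cross, pile=2, row=1}, since rank = 11, row = 1. No match: {rank=13, mark=none, pile=4, row=5}, since rank = 13, row = 5.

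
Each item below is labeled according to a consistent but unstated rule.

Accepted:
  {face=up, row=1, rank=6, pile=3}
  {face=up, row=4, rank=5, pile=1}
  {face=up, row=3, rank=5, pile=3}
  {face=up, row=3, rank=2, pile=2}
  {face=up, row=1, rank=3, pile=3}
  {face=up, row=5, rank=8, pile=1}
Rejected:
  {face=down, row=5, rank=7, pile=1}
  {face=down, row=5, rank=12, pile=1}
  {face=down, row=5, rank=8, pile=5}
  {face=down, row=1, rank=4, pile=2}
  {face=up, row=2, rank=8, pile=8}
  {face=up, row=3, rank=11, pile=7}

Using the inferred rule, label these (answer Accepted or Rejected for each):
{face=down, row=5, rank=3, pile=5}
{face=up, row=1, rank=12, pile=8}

Rejected, Rejected

The distinguishing property — face is up AND pile ≤ 3 — holds for all the 'Accepted' cases and none of the 'Rejected' cases.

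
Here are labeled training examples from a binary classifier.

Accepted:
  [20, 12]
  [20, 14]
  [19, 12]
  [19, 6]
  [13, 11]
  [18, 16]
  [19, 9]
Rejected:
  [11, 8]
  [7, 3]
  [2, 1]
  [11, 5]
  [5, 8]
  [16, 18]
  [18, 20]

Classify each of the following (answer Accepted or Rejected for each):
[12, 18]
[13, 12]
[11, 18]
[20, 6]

The classifier is using: first > second AND sum ≥ 24.
[12, 18] — 12 < 18, 12+18 = 30, hence Rejected.
[13, 12] — 13 > 12, 13+12 = 25, hence Accepted.
[11, 18] — 11 < 18, 11+18 = 29, hence Rejected.
[20, 6] — 20 > 6, 20+6 = 26, hence Accepted.

Rejected, Accepted, Rejected, Accepted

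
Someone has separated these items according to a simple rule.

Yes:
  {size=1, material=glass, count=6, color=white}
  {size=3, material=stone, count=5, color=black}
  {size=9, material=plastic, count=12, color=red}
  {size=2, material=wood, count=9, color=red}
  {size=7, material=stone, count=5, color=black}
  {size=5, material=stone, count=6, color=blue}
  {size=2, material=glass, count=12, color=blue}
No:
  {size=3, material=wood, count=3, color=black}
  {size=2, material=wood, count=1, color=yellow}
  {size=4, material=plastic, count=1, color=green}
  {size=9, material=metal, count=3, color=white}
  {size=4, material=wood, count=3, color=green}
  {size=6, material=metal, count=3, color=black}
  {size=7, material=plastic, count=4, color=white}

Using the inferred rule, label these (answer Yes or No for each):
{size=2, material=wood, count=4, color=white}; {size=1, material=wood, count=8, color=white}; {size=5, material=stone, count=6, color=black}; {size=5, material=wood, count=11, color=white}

The classifier is using: count ≥ 5.
{size=2, material=wood, count=4, color=white}: count = 4 — lacks this property, so No. {size=1, material=wood, count=8, color=white}: count = 8 — has this property, so Yes. {size=5, material=stone, count=6, color=black}: count = 6 — has this property, so Yes. {size=5, material=wood, count=11, color=white}: count = 11 — has this property, so Yes.

No, Yes, Yes, Yes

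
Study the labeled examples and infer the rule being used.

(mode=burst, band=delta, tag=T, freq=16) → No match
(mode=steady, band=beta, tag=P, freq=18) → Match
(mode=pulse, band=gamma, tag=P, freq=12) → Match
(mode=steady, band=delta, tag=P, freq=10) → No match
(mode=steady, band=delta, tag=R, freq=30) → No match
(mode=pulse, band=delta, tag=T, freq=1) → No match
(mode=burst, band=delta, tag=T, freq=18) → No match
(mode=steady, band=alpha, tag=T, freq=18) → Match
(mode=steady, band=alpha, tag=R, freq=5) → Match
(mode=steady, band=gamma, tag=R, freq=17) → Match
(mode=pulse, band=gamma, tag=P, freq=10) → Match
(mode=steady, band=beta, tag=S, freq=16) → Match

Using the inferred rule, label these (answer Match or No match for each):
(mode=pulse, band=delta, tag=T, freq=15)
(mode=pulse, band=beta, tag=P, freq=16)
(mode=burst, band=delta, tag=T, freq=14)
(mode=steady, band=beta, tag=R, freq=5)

No match, Match, No match, Match

Every 'Match' example satisfies: band is not delta. None of the 'No match' examples do.
(mode=pulse, band=delta, tag=T, freq=15) → band is delta → No match. (mode=pulse, band=beta, tag=P, freq=16) → band is beta → Match. (mode=burst, band=delta, tag=T, freq=14) → band is delta → No match. (mode=steady, band=beta, tag=R, freq=5) → band is beta → Match.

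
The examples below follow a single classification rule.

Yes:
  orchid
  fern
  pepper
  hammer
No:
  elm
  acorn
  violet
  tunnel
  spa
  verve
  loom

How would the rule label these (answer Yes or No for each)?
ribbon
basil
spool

The distinguishing property — even length AND contains 'r' — holds for all the 'Yes' cases and none of the 'No' cases.
ribbon: length 6, has 'r' — matches, so Yes.
basil: length 5, no 'r' — doesn't match, so No.
spool: length 5, no 'r' — doesn't match, so No.

Yes, No, No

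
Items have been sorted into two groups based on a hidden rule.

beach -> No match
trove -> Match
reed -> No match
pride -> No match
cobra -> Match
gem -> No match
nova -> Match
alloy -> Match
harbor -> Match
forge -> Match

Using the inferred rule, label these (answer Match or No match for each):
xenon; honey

Match, Match

The rule appears to be: contains 'o'.
xenon: has 'o', passes → Match. honey: has 'o', passes → Match.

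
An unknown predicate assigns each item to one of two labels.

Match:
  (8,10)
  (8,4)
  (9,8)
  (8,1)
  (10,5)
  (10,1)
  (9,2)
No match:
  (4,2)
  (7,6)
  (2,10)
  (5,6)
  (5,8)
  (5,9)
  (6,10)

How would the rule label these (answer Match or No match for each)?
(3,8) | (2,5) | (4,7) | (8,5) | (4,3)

No match, No match, No match, Match, No match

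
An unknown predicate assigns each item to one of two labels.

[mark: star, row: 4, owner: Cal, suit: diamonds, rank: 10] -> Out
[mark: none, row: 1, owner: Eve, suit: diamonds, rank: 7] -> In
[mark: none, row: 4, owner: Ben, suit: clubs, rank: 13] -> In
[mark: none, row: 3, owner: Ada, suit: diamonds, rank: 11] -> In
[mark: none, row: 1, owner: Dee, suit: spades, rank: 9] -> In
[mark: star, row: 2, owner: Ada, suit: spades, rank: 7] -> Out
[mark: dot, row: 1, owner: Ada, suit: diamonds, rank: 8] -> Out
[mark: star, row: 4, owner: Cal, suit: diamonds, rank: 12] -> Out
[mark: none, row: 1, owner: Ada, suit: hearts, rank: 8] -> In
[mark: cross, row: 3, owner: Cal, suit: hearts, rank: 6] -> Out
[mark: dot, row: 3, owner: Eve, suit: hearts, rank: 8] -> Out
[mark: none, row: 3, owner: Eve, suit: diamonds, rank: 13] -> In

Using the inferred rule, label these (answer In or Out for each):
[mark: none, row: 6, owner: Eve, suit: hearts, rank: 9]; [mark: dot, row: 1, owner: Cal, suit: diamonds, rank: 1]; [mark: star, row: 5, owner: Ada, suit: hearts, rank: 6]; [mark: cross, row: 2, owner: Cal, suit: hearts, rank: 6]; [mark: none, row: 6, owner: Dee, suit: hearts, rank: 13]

The simplest hypothesis consistent with all the labels is: mark is none.
[mark: none, row: 6, owner: Eve, suit: hearts, rank: 9]: In (mark is none). [mark: dot, row: 1, owner: Cal, suit: diamonds, rank: 1]: Out (mark is dot). [mark: star, row: 5, owner: Ada, suit: hearts, rank: 6]: Out (mark is star). [mark: cross, row: 2, owner: Cal, suit: hearts, rank: 6]: Out (mark is cross). [mark: none, row: 6, owner: Dee, suit: hearts, rank: 13]: In (mark is none).

In, Out, Out, Out, In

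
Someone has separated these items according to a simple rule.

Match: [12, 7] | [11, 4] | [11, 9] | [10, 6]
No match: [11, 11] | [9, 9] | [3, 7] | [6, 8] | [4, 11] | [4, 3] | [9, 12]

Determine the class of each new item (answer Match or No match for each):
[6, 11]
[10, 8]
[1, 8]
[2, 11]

No match, Match, No match, No match

The rule appears to be: first > second AND sum ≥ 10.
[6, 11] → 6 < 11, 6+11 = 17 → No match.
[10, 8] → 10 > 8, 10+8 = 18 → Match.
[1, 8] → 1 < 8, 1+8 = 9 → No match.
[2, 11] → 2 < 11, 2+11 = 13 → No match.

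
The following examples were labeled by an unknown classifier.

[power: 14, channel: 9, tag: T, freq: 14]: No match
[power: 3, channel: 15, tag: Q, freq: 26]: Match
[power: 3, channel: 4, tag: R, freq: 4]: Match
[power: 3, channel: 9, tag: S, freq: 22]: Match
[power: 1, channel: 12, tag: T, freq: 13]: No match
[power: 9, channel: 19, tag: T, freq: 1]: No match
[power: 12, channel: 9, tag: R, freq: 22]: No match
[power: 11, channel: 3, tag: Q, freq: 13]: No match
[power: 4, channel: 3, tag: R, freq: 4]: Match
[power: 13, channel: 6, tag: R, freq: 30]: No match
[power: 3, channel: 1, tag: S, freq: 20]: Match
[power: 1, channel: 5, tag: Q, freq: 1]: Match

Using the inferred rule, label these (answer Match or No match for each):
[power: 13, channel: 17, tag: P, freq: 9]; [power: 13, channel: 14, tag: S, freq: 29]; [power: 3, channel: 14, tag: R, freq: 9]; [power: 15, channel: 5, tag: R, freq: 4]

No match, No match, Match, No match

The distinguishing property — power ≤ 4 AND freq ≠ 13 — holds for all the 'Match' cases and none of the 'No match' cases.
[power: 13, channel: 17, tag: P, freq: 9] — power = 13, freq = 9, hence No match. [power: 13, channel: 14, tag: S, freq: 29] — power = 13, freq = 29, hence No match. [power: 3, channel: 14, tag: R, freq: 9] — power = 3, freq = 9, hence Match. [power: 15, channel: 5, tag: R, freq: 4] — power = 15, freq = 4, hence No match.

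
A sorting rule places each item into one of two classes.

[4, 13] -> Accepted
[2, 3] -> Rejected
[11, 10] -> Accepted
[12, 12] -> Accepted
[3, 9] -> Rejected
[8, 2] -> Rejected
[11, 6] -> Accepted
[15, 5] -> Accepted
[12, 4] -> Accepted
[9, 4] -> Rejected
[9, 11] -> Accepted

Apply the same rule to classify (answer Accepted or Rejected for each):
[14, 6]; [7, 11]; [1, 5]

Accepted, Accepted, Rejected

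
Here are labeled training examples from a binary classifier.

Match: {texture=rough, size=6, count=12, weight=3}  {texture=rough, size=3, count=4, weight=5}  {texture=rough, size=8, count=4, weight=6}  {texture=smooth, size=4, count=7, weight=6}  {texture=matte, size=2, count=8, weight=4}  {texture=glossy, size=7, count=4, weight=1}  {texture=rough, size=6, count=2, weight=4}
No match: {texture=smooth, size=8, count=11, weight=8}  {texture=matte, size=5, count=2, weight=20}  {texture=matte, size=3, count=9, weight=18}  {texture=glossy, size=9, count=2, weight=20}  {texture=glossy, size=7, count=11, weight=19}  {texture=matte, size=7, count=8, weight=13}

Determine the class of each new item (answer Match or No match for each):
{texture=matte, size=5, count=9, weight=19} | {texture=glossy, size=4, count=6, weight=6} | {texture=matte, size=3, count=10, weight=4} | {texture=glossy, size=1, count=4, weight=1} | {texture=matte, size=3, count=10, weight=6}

No match, Match, Match, Match, Match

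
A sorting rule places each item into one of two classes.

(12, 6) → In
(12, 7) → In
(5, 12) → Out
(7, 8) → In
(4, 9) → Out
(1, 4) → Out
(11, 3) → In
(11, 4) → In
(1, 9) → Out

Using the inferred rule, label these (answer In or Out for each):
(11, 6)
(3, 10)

One predicate separates the groups cleanly: first ≥ 6.
(11, 6): In (first 11). (3, 10): Out (first 3).

In, Out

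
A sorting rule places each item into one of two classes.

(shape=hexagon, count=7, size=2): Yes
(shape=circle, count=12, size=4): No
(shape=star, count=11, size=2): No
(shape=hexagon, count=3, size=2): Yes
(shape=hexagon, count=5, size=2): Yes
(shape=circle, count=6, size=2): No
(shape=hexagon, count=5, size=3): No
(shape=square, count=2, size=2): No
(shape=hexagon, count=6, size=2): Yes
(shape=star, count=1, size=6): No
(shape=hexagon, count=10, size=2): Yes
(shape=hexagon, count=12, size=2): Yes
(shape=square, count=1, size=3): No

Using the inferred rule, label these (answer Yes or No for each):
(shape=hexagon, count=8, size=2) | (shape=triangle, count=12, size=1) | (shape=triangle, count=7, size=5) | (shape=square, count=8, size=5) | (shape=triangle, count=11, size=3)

'Yes' ⟺ shape is hexagon AND size = 2.

Yes, No, No, No, No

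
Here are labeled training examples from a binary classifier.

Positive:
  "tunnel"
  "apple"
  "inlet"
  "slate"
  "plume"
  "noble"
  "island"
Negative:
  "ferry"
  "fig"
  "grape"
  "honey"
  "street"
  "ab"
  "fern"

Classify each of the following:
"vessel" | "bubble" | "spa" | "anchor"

The simplest hypothesis consistent with all the labels is: contains 'l'.
"vessel": has 'l', satisfies this → Positive.
"bubble": has 'l', satisfies this → Positive.
"spa": no 'l', fails this test → Negative.
"anchor": no 'l', fails this test → Negative.

Positive, Positive, Negative, Negative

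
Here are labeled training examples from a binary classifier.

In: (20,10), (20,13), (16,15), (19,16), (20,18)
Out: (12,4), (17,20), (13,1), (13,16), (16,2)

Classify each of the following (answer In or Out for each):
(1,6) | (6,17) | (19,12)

Rule: first > second AND sum ≥ 29. This holds for each 'In' example and fails for each 'Out' one.
(1,6): 1 < 6, 1+6 = 7 — does not fit, so Out.
(6,17): 6 < 17, 6+17 = 23 — does not fit, so Out.
(19,12): 19 > 12, 19+12 = 31 — qualifies, so In.

Out, Out, In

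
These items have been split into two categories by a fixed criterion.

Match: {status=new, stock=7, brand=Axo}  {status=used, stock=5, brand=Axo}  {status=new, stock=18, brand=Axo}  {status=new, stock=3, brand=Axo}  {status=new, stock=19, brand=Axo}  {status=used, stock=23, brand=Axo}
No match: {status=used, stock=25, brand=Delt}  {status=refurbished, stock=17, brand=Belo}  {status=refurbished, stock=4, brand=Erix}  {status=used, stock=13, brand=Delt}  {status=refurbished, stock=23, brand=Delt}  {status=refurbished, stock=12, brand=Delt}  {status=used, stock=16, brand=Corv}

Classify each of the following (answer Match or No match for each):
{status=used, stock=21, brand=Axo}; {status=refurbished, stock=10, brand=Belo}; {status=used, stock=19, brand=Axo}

Match, No match, Match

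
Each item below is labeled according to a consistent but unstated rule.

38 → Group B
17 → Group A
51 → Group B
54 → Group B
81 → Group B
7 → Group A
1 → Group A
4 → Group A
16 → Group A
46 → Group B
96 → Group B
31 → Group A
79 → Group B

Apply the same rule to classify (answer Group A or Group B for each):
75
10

Group B, Group A

Rule: at most 31. This holds for each 'Group A' example and fails for each 'Group B' one.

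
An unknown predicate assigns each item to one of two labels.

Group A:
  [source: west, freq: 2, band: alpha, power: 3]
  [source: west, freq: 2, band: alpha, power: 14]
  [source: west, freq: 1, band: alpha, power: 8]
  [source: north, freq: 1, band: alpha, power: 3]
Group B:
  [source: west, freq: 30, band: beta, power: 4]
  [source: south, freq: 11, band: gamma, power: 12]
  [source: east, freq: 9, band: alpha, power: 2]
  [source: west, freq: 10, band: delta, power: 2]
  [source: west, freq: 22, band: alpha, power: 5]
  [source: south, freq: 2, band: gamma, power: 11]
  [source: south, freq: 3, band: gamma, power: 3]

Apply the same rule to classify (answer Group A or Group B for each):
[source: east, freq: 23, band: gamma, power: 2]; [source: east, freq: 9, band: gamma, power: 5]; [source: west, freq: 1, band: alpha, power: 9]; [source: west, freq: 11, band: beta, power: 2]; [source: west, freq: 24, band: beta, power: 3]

The distinguishing property — band is alpha AND freq ≤ 2 — holds for all the 'Group A' cases and none of the 'Group B' cases.
[source: east, freq: 23, band: gamma, power: 2]: band is gamma, freq = 23 — does not satisfy this, so Group B.
[source: east, freq: 9, band: gamma, power: 5]: band is gamma, freq = 9 — does not satisfy this, so Group B.
[source: west, freq: 1, band: alpha, power: 9]: band is alpha, freq = 1 — qualifies, so Group A.
[source: west, freq: 11, band: beta, power: 2]: band is beta, freq = 11 — does not satisfy this, so Group B.
[source: west, freq: 24, band: beta, power: 3]: band is beta, freq = 24 — does not satisfy this, so Group B.

Group B, Group B, Group A, Group B, Group B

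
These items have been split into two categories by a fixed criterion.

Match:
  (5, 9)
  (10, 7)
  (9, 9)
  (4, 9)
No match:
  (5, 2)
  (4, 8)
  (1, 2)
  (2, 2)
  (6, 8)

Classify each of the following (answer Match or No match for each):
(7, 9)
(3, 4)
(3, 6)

The rule appears to be: second is odd.
(7, 9) → second 9 → Match.
(3, 4) → second 4 → No match.
(3, 6) → second 6 → No match.

Match, No match, No match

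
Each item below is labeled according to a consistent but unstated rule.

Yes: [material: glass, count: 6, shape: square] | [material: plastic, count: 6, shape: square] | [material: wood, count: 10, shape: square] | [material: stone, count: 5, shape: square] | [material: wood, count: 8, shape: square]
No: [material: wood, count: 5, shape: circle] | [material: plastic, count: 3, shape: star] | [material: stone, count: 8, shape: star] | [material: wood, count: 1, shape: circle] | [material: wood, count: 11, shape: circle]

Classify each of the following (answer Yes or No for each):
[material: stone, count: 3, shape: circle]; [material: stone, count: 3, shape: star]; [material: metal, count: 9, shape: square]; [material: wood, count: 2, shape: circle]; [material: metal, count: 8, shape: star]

All 'Yes' examples share one property — shape is square — and every 'No' example lacks it.
[material: stone, count: 3, shape: circle]: No (shape is circle). [material: stone, count: 3, shape: star]: No (shape is star). [material: metal, count: 9, shape: square]: Yes (shape is square). [material: wood, count: 2, shape: circle]: No (shape is circle). [material: metal, count: 8, shape: star]: No (shape is star).

No, No, Yes, No, No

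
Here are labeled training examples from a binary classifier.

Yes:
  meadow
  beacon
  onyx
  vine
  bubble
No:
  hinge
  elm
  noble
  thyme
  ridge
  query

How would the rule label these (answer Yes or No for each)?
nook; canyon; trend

Yes, Yes, No

One predicate separates the groups cleanly: even length.
nook → length 4 → Yes. canyon → length 6 → Yes. trend → length 5 → No.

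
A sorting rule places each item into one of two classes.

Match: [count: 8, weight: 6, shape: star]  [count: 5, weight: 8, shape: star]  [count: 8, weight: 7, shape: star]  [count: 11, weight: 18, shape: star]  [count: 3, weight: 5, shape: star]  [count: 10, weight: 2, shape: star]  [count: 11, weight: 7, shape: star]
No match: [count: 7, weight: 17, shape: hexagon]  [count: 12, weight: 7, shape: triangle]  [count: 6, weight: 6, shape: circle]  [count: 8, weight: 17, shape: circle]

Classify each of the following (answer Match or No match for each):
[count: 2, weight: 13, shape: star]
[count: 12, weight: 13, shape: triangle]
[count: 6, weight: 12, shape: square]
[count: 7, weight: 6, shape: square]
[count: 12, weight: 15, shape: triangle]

One predicate separates the groups cleanly: shape is star.
[count: 2, weight: 13, shape: star] → shape is star → Match. [count: 12, weight: 13, shape: triangle] → shape is triangle → No match. [count: 6, weight: 12, shape: square] → shape is square → No match. [count: 7, weight: 6, shape: square] → shape is square → No match. [count: 12, weight: 15, shape: triangle] → shape is triangle → No match.

Match, No match, No match, No match, No match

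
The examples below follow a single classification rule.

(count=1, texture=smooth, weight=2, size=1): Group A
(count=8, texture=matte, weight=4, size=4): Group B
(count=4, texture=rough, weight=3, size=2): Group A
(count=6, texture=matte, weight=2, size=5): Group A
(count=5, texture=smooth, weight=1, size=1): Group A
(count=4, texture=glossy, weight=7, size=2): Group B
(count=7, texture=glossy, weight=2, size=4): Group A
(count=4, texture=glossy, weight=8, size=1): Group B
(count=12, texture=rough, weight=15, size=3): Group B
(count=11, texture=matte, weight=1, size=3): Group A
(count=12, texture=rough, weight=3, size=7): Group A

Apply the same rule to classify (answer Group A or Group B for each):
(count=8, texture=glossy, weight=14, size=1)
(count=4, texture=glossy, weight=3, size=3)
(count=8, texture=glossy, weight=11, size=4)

The common property of the 'Group A' items is: weight ≤ 3. No 'Group B' item has it.

Group B, Group A, Group B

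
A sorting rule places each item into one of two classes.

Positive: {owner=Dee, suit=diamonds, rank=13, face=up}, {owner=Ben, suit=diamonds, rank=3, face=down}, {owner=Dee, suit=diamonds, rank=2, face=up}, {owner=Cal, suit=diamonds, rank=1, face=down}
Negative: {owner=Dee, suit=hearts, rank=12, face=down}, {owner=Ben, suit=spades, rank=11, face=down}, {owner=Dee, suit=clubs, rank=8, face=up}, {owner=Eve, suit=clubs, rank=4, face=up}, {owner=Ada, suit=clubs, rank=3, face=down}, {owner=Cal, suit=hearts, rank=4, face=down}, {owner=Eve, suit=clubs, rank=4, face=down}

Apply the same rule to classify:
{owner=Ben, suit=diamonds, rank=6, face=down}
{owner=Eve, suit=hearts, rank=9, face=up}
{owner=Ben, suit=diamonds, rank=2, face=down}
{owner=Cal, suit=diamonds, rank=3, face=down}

The pattern is that an item is 'Positive' exactly when: suit is diamonds.
Positive: {owner=Ben, suit=diamonds, rank=6, face=down}, since suit is diamonds. Negative: {owner=Eve, suit=hearts, rank=9, face=up}, since suit is hearts. Positive: {owner=Ben, suit=diamonds, rank=2, face=down}, since suit is diamonds. Positive: {owner=Cal, suit=diamonds, rank=3, face=down}, since suit is diamonds.

Positive, Negative, Positive, Positive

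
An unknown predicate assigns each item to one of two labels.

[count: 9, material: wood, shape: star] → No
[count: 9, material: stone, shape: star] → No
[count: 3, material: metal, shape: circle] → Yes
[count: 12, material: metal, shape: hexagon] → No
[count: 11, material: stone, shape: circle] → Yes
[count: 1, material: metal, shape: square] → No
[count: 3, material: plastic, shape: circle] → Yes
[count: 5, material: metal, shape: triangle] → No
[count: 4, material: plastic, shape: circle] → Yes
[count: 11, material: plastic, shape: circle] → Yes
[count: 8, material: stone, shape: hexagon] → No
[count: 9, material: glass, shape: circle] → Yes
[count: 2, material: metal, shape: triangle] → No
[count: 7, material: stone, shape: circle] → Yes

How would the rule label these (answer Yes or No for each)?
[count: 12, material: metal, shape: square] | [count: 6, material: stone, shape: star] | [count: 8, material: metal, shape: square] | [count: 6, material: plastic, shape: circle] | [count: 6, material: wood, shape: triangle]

No, No, No, Yes, No

Every 'Yes' example satisfies: shape is circle. None of the 'No' examples do.
[count: 12, material: metal, shape: square] → shape is square → No.
[count: 6, material: stone, shape: star] → shape is star → No.
[count: 8, material: metal, shape: square] → shape is square → No.
[count: 6, material: plastic, shape: circle] → shape is circle → Yes.
[count: 6, material: wood, shape: triangle] → shape is triangle → No.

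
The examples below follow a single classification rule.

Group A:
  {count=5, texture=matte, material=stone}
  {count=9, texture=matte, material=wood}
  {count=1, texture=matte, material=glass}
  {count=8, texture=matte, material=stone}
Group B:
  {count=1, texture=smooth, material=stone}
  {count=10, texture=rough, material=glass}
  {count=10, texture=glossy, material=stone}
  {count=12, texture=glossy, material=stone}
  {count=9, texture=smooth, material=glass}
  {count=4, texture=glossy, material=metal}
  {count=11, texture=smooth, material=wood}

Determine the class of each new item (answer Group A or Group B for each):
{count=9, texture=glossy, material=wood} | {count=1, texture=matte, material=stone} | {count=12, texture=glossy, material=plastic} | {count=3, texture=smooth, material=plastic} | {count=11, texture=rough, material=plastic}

Looking at the examples, the only property every 'Group A' case has and every 'Group B' case lacks is: texture is matte.
{count=9, texture=glossy, material=wood} — texture is glossy, hence Group B. {count=1, texture=matte, material=stone} — texture is matte, hence Group A. {count=12, texture=glossy, material=plastic} — texture is glossy, hence Group B. {count=3, texture=smooth, material=plastic} — texture is smooth, hence Group B. {count=11, texture=rough, material=plastic} — texture is rough, hence Group B.

Group B, Group A, Group B, Group B, Group B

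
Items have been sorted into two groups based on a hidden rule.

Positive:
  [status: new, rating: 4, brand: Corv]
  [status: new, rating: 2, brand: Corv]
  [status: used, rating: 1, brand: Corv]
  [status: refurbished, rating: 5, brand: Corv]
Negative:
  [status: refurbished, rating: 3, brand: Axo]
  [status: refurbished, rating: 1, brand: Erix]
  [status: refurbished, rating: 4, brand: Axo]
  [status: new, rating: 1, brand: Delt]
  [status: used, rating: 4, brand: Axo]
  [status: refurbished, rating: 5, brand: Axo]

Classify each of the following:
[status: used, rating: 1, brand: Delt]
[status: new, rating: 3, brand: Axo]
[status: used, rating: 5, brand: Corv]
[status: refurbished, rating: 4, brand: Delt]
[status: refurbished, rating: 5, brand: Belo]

Negative, Negative, Positive, Negative, Negative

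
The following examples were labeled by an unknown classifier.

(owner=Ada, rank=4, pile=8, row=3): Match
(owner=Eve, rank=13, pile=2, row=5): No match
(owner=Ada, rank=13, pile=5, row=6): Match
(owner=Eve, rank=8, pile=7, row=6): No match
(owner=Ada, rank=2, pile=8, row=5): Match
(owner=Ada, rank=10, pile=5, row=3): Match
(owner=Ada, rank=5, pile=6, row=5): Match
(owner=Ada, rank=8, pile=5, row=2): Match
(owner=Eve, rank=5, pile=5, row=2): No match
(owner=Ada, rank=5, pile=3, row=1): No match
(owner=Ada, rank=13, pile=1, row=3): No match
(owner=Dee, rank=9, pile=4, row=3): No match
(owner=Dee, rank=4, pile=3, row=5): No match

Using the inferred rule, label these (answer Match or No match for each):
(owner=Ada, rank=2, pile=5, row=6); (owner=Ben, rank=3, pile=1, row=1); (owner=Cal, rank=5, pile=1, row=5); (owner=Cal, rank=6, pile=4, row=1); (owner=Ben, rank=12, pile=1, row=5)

Match, No match, No match, No match, No match

Every 'Match' example satisfies: owner is Ada AND pile ≥ 4. None of the 'No match' examples do.
(owner=Ada, rank=2, pile=5, row=6): owner is Ada, pile = 5 — passes, so Match. (owner=Ben, rank=3, pile=1, row=1): owner is Ben, pile = 1 — fails this test, so No match. (owner=Cal, rank=5, pile=1, row=5): owner is Cal, pile = 1 — fails this test, so No match. (owner=Cal, rank=6, pile=4, row=1): owner is Cal, pile = 4 — fails this test, so No match. (owner=Ben, rank=12, pile=1, row=5): owner is Ben, pile = 1 — fails this test, so No match.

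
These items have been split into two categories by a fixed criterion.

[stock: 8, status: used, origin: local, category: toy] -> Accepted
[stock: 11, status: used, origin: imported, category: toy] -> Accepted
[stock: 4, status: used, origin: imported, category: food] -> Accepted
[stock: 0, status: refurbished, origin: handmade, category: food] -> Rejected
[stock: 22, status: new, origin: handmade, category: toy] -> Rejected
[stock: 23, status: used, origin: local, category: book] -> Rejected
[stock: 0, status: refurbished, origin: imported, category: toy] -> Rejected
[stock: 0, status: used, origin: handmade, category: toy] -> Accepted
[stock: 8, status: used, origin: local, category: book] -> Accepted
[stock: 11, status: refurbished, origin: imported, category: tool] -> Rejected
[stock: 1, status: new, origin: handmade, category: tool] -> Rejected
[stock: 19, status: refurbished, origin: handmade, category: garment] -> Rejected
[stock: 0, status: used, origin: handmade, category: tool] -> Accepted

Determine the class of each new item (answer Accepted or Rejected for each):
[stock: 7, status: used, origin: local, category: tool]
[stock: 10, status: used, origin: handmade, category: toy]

A rule that fits every label: status is used AND stock ≤ 11 — true of each 'Accepted' example, false of each 'Rejected' one.

Accepted, Accepted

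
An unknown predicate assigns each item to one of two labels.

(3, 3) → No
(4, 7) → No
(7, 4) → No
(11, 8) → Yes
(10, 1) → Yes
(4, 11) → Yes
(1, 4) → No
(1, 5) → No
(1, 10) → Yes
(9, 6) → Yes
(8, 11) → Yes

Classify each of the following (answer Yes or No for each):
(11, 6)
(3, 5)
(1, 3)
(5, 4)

Yes, No, No, No

Rule: max ≥ 8. This holds for each 'Yes' example and fails for each 'No' one.
(11, 6): max 11 — checks out, so Yes. (3, 5): max 5 — fails the rule, so No. (1, 3): max 3 — fails the rule, so No. (5, 4): max 5 — fails the rule, so No.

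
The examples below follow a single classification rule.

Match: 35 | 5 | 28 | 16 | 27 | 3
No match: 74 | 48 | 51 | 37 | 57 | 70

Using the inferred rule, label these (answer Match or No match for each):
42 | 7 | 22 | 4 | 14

No match, Match, Match, Match, Match

All 'Match' examples share one property — at most 35 — and every 'No match' example lacks it.
42: 42 > 35, doesn't qualify → No match.
7: 7 ≤ 35, matches → Match.
22: 22 ≤ 35, matches → Match.
4: 4 ≤ 35, matches → Match.
14: 14 ≤ 35, matches → Match.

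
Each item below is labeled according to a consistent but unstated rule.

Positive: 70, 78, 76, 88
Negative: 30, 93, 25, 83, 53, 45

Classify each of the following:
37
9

A rule that fits every label: even AND at least 45 — true of each 'Positive' example, false of each 'Negative' one.

Negative, Negative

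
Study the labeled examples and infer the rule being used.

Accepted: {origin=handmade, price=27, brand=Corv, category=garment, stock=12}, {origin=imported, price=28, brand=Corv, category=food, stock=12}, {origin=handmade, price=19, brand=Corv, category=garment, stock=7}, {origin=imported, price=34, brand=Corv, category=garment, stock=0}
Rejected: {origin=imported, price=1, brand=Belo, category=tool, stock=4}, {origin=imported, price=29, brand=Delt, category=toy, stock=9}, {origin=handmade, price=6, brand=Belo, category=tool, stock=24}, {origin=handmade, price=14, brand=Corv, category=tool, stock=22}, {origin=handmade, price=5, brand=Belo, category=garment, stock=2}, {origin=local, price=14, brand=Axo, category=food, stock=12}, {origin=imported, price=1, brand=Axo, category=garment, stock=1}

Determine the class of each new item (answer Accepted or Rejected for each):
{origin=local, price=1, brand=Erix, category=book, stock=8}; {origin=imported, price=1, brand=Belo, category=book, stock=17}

Rejected, Rejected

One predicate separates the groups cleanly: brand is Corv AND price ≥ 19.
{origin=local, price=1, brand=Erix, category=book, stock=8}: Rejected (brand is Erix, price = 1). {origin=imported, price=1, brand=Belo, category=book, stock=17}: Rejected (brand is Belo, price = 1).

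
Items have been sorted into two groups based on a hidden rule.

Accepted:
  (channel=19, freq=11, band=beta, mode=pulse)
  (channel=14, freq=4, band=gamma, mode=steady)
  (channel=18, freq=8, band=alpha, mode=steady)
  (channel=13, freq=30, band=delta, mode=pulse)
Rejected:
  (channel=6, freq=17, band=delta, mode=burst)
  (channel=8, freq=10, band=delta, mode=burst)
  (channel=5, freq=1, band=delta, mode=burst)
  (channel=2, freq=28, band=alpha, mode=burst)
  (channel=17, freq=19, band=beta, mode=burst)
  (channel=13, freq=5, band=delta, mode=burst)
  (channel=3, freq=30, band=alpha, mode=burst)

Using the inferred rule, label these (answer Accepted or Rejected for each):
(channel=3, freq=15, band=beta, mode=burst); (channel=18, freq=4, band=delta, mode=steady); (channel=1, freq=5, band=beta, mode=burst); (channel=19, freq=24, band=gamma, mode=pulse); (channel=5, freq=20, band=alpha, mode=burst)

Rejected, Accepted, Rejected, Accepted, Rejected

Looking at the examples, the only property every 'Accepted' case has and every 'Rejected' case lacks is: mode is not burst.
(channel=3, freq=15, band=beta, mode=burst): Rejected (mode is burst). (channel=18, freq=4, band=delta, mode=steady): Accepted (mode is steady). (channel=1, freq=5, band=beta, mode=burst): Rejected (mode is burst). (channel=19, freq=24, band=gamma, mode=pulse): Accepted (mode is pulse). (channel=5, freq=20, band=alpha, mode=burst): Rejected (mode is burst).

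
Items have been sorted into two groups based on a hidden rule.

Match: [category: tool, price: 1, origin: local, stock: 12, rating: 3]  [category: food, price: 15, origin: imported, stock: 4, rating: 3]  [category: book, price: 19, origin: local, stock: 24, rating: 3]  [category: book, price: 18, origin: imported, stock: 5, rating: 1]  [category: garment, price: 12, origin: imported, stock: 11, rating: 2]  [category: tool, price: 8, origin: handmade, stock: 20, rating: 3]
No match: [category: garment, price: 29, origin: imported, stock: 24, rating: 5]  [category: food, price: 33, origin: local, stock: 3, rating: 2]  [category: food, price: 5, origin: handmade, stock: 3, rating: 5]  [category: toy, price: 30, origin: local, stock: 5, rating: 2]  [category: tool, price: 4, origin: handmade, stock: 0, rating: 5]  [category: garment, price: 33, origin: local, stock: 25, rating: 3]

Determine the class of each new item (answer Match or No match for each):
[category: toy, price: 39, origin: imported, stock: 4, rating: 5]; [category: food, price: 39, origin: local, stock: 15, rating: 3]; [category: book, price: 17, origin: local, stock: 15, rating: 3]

No match, No match, Match

The common property of the 'Match' items is: stock ≥ 4 AND price ≤ 19. No 'No match' item has it.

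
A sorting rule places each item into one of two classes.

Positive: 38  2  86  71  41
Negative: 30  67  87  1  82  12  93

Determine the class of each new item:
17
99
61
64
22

The pattern is that an item is 'Positive' exactly when: ≡ 2 (mod 3).
17 → 17 mod 3 = 2 → Positive. 99 → 99 mod 3 = 0 → Negative. 61 → 61 mod 3 = 1 → Negative. 64 → 64 mod 3 = 1 → Negative. 22 → 22 mod 3 = 1 → Negative.

Positive, Negative, Negative, Negative, Negative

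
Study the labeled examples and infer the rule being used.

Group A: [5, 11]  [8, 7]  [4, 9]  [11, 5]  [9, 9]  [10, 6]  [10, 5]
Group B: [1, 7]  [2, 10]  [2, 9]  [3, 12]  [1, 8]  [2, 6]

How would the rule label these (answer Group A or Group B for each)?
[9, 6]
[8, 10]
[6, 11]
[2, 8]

Group A, Group A, Group A, Group B

The rule appears to be: first ≥ 4.
Group A: [9, 6], since first 9.
Group A: [8, 10], since first 8.
Group A: [6, 11], since first 6.
Group B: [2, 8], since first 2.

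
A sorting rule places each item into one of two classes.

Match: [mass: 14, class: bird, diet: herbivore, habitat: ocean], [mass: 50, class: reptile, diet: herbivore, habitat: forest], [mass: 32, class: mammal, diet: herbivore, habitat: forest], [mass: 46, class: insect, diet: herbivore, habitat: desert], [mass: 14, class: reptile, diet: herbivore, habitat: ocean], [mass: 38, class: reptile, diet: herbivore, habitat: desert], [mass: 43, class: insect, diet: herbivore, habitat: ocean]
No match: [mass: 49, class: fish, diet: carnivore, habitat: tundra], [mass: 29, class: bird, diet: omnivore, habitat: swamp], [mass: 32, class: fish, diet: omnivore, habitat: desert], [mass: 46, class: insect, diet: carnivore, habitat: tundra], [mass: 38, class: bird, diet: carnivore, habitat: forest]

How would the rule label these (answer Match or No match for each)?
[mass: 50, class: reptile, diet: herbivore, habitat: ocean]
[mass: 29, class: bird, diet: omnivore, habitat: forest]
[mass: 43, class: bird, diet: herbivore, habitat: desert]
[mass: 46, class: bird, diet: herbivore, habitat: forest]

Rule: diet is herbivore. This holds for each 'Match' example and fails for each 'No match' one.
[mass: 50, class: reptile, diet: herbivore, habitat: ocean]: diet is herbivore — qualifies, so Match.
[mass: 29, class: bird, diet: omnivore, habitat: forest]: diet is omnivore — fails this test, so No match.
[mass: 43, class: bird, diet: herbivore, habitat: desert]: diet is herbivore — qualifies, so Match.
[mass: 46, class: bird, diet: herbivore, habitat: forest]: diet is herbivore — qualifies, so Match.

Match, No match, Match, Match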